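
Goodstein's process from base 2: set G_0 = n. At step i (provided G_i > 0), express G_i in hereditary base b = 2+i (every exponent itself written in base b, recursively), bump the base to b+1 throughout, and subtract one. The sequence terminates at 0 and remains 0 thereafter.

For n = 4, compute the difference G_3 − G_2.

19

[0] 4 ≡ 2^2 (base 2). Lift 3: 27. −1: 26.
[1] 26 ≡ 2·3^2 + 2·3 + 2 (base 3). Lift 4: 42. −1: 41.
[2] 41 ≡ 2·4^2 + 2·4 + 1 (base 4). Lift 5: 61. −1: 60.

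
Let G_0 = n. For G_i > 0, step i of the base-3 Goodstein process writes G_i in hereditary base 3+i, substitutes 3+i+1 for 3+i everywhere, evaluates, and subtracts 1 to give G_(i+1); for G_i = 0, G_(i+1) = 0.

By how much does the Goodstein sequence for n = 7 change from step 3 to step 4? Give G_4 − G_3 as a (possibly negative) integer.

0

step 0: 7 = 2·3 + 1; sub 4 for 3: 2·4 + 1; = 9; G_1 = 9−1 = 8
step 1: 8 = 2·4; sub 5 for 4: 2·5; = 10; G_2 = 10−1 = 9
step 2: 9 = 5 + 4; sub 6 for 5: 6 + 4; = 10; G_3 = 10−1 = 9
step 3: 9 = 6 + 3; sub 7 for 6: 7 + 3; = 10; G_4 = 10−1 = 9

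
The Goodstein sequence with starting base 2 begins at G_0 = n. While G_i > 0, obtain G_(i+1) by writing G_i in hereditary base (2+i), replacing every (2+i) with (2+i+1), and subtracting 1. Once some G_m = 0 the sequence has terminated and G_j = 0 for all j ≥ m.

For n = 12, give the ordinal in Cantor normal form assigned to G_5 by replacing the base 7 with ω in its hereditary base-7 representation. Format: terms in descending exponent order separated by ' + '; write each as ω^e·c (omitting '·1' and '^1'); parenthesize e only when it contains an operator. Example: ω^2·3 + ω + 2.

step 0: 12 = 2^(2 + 1) + 2^2; sub 3 for 2: 3^(3 + 1) + 3^3; = 108; G_1 = 108−1 = 107
step 1: 107 = 3^(3 + 1) + 2·3^2 + 2·3 + 2; sub 4 for 3: 4^(4 + 1) + 2·4^2 + 2·4 + 2; = 1066; G_2 = 1066−1 = 1065
step 2: 1065 = 4^(4 + 1) + 2·4^2 + 2·4 + 1; sub 5 for 4: 5^(5 + 1) + 2·5^2 + 2·5 + 1; = 15686; G_3 = 15686−1 = 15685
step 3: 15685 = 5^(5 + 1) + 2·5^2 + 2·5; sub 6 for 5: 6^(6 + 1) + 2·6^2 + 2·6; = 280020; G_4 = 280020−1 = 280019
step 4: 280019 = 6^(6 + 1) + 2·6^2 + 6 + 5; sub 7 for 6: 7^(7 + 1) + 2·7^2 + 7 + 5; = 5764911; G_5 = 5764911−1 = 5764910
step 5: 5764910 = 7^(7 + 1) + 2·7^2 + 7 + 4; sub 8 for 7: 8^(8 + 1) + 2·8^2 + 8 + 4; = 134217868; G_6 = 134217868−1 = 134217867

ω^(ω + 1) + ω^2·2 + ω + 4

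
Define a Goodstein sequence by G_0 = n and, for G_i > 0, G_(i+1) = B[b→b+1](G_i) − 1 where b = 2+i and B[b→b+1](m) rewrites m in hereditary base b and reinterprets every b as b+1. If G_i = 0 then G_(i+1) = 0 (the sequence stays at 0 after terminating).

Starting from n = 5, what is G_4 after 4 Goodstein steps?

775

base 2: 5 = 2^2 + 1; at 3: 3^3 + 1 = 28; next = 27
base 3: 27 = 3^3; at 4: 4^4 = 256; next = 255
base 4: 255 = 3·4^3 + 3·4^2 + 3·4 + 3; at 5: 3·5^3 + 3·5^2 + 3·5 + 3 = 468; next = 467
base 5: 467 = 3·5^3 + 3·5^2 + 3·5 + 2; at 6: 3·6^3 + 3·6^2 + 3·6 + 2 = 776; next = 775
base 6: 775 = 3·6^3 + 3·6^2 + 3·6 + 1; at 7: 3·7^3 + 3·7^2 + 3·7 + 1 = 1198; next = 1197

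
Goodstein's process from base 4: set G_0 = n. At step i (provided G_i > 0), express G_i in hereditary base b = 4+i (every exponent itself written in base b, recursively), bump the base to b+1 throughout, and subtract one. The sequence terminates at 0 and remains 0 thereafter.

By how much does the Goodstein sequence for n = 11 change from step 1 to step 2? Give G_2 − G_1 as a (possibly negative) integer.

base 4: 11 = 2·4 + 3; at 5: 2·5 + 3 = 13; next = 12
base 5: 12 = 2·5 + 2; at 6: 2·6 + 2 = 14; next = 13

1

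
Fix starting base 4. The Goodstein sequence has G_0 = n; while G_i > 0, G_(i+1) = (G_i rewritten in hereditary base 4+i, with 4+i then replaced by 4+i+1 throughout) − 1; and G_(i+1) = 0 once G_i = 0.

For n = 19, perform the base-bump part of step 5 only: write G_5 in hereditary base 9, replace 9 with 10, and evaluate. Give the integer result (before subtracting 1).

76

G_0=19  [base 4] 4^2 + 3  →[4↦5]→  5^2 + 3 = 28  −1 ⇒ G_1=27
G_1=27  [base 5] 5^2 + 2  →[5↦6]→  6^2 + 2 = 38  −1 ⇒ G_2=37
G_2=37  [base 6] 6^2 + 1  →[6↦7]→  7^2 + 1 = 50  −1 ⇒ G_3=49
G_3=49  [base 7] 7^2  →[7↦8]→  8^2 = 64  −1 ⇒ G_4=63
G_4=63  [base 8] 7·8 + 7  →[8↦9]→  7·9 + 7 = 70  −1 ⇒ G_5=69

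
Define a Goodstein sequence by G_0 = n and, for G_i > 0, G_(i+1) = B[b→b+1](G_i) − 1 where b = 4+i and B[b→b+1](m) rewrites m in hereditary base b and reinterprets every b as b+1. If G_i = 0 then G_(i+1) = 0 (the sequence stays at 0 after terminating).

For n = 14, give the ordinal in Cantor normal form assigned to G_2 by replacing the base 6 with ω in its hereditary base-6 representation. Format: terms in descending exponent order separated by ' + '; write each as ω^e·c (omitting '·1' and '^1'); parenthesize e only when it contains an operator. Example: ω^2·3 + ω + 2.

(0) 14|_4 = 3·4 + 2 ↦ 3·5 + 2|_5 = 17 ⇒ 16
(1) 16|_5 = 3·5 + 1 ↦ 3·6 + 1|_6 = 19 ⇒ 18

ω·3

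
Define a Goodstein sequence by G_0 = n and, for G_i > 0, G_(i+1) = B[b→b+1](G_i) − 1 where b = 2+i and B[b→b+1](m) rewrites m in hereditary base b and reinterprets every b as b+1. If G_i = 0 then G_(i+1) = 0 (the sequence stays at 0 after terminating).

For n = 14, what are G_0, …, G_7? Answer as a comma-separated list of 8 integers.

14, 110, 1281, 18750, 326591, 5862840, 134404971, 3487116548

(0) 14|_2 = 2^(2 + 1) + 2^2 + 2 ↦ 3^(3 + 1) + 3^3 + 3|_3 = 111 ⇒ 110
(1) 110|_3 = 3^(3 + 1) + 3^3 + 2 ↦ 4^(4 + 1) + 4^4 + 2|_4 = 1282 ⇒ 1281
(2) 1281|_4 = 4^(4 + 1) + 4^4 + 1 ↦ 5^(5 + 1) + 5^5 + 1|_5 = 18751 ⇒ 18750
(3) 18750|_5 = 5^(5 + 1) + 5^5 ↦ 6^(6 + 1) + 6^6|_6 = 326592 ⇒ 326591
(4) 326591|_6 = 6^(6 + 1) + 5·6^5 + 5·6^4 + 5·6^3 + 5·6^2 + 5·6 + 5 ↦ 7^(7 + 1) + 5·7^5 + 5·7^4 + 5·7^3 + 5·7^2 + 5·7 + 5|_7 = 5862841 ⇒ 5862840
(5) 5862840|_7 = 7^(7 + 1) + 5·7^5 + 5·7^4 + 5·7^3 + 5·7^2 + 5·7 + 4 ↦ 8^(8 + 1) + 5·8^5 + 5·8^4 + 5·8^3 + 5·8^2 + 5·8 + 4|_8 = 134404972 ⇒ 134404971
(6) 134404971|_8 = 8^(8 + 1) + 5·8^5 + 5·8^4 + 5·8^3 + 5·8^2 + 5·8 + 3 ↦ 9^(9 + 1) + 5·9^5 + 5·9^4 + 5·9^3 + 5·9^2 + 5·9 + 3|_9 = 3487116549 ⇒ 3487116548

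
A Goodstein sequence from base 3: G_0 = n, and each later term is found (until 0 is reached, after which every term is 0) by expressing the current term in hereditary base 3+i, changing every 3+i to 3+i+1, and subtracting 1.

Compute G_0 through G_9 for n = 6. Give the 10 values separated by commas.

i=0: 6 = 2·3 (b=3); 3→4: 2·4 = 8; 8−1 = 7
i=1: 7 = 4 + 3 (b=4); 4→5: 5 + 3 = 8; 8−1 = 7
i=2: 7 = 5 + 2 (b=5); 5→6: 6 + 2 = 8; 8−1 = 7
i=3: 7 = 6 + 1 (b=6); 6→7: 7 + 1 = 8; 8−1 = 7
i=4: 7 = 7 (b=7); 7→8: 8 = 8; 8−1 = 7
i=5: 7 = 7 (b=8); 8→9: 7 = 7; 7−1 = 6
i=6: 6 = 6 (b=9); 9→10: 6 = 6; 6−1 = 5
i=7: 5 = 5 (b=10); 10→11: 5 = 5; 5−1 = 4
i=8: 4 = 4 (b=11); 11→12: 4 = 4; 4−1 = 3

6, 7, 7, 7, 7, 7, 6, 5, 4, 3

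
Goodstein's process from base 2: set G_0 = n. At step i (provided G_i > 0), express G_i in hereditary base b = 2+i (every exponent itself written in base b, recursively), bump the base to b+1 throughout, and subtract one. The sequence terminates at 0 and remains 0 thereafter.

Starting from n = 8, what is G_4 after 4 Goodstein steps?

93395

step 0: 8 = 2^(2 + 1); sub 3 for 2: 3^(3 + 1); = 81; G_1 = 81−1 = 80
step 1: 80 = 2·3^3 + 2·3^2 + 2·3 + 2; sub 4 for 3: 2·4^4 + 2·4^2 + 2·4 + 2; = 554; G_2 = 554−1 = 553
step 2: 553 = 2·4^4 + 2·4^2 + 2·4 + 1; sub 5 for 4: 2·5^5 + 2·5^2 + 2·5 + 1; = 6311; G_3 = 6311−1 = 6310
step 3: 6310 = 2·5^5 + 2·5^2 + 2·5; sub 6 for 5: 2·6^6 + 2·6^2 + 2·6; = 93396; G_4 = 93396−1 = 93395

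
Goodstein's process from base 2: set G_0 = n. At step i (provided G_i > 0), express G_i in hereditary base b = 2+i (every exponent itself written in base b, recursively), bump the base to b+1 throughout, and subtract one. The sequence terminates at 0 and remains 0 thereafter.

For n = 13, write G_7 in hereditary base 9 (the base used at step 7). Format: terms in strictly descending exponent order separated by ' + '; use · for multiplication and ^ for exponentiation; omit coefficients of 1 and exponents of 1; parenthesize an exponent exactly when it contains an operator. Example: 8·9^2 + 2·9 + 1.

9^(9 + 1) + 3·9^3 + 3·9^2 + 2·9 + 6

(0) 13|_2 = 2^(2 + 1) + 2^2 + 1 ↦ 3^(3 + 1) + 3^3 + 1|_3 = 109 ⇒ 108
(1) 108|_3 = 3^(3 + 1) + 3^3 ↦ 4^(4 + 1) + 4^4|_4 = 1280 ⇒ 1279
(2) 1279|_4 = 4^(4 + 1) + 3·4^3 + 3·4^2 + 3·4 + 3 ↦ 5^(5 + 1) + 3·5^3 + 3·5^2 + 3·5 + 3|_5 = 16093 ⇒ 16092
(3) 16092|_5 = 5^(5 + 1) + 3·5^3 + 3·5^2 + 3·5 + 2 ↦ 6^(6 + 1) + 3·6^3 + 3·6^2 + 3·6 + 2|_6 = 280712 ⇒ 280711
(4) 280711|_6 = 6^(6 + 1) + 3·6^3 + 3·6^2 + 3·6 + 1 ↦ 7^(7 + 1) + 3·7^3 + 3·7^2 + 3·7 + 1|_7 = 5765999 ⇒ 5765998
(5) 5765998|_7 = 7^(7 + 1) + 3·7^3 + 3·7^2 + 3·7 ↦ 8^(8 + 1) + 3·8^3 + 3·8^2 + 3·8|_8 = 134219480 ⇒ 134219479
(6) 134219479|_8 = 8^(8 + 1) + 3·8^3 + 3·8^2 + 2·8 + 7 ↦ 9^(9 + 1) + 3·9^3 + 3·9^2 + 2·9 + 7|_9 = 3486786856 ⇒ 3486786855
(7) 3486786855|_9 = 9^(9 + 1) + 3·9^3 + 3·9^2 + 2·9 + 6 ↦ 10^(10 + 1) + 3·10^3 + 3·10^2 + 2·10 + 6|_10 = 100000003326 ⇒ 100000003325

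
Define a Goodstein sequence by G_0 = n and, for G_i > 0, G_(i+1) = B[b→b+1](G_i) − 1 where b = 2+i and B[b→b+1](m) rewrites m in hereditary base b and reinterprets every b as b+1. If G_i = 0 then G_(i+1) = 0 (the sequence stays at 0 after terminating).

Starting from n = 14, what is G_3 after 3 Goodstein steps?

(0) 14|_2 = 2^(2 + 1) + 2^2 + 2 ↦ 3^(3 + 1) + 3^3 + 3|_3 = 111 ⇒ 110
(1) 110|_3 = 3^(3 + 1) + 3^3 + 2 ↦ 4^(4 + 1) + 4^4 + 2|_4 = 1282 ⇒ 1281
(2) 1281|_4 = 4^(4 + 1) + 4^4 + 1 ↦ 5^(5 + 1) + 5^5 + 1|_5 = 18751 ⇒ 18750
(3) 18750|_5 = 5^(5 + 1) + 5^5 ↦ 6^(6 + 1) + 6^6|_6 = 326592 ⇒ 326591

18750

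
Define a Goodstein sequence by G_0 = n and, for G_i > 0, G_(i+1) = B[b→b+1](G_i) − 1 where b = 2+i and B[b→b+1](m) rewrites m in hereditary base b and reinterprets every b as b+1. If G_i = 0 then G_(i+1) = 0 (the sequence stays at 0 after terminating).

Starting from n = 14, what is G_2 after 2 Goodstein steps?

1281

[0] 14 ≡ 2^(2 + 1) + 2^2 + 2 (base 2). Lift 3: 111. −1: 110.
[1] 110 ≡ 3^(3 + 1) + 3^3 + 2 (base 3). Lift 4: 1282. −1: 1281.
[2] 1281 ≡ 4^(4 + 1) + 4^4 + 1 (base 4). Lift 5: 18751. −1: 18750.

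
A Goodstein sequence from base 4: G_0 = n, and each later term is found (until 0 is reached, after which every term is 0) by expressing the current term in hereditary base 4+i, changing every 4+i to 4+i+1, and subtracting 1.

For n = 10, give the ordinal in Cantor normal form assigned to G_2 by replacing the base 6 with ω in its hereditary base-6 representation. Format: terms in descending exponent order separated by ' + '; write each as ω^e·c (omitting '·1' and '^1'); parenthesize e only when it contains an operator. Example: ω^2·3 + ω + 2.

ω·2

10 —HB4→ 2·4 + 2 —bump→ 2·5 + 2 = 12 —(−1)→ 11
11 —HB5→ 2·5 + 1 —bump→ 2·6 + 1 = 13 —(−1)→ 12
12 —HB6→ 2·6 —bump→ 2·7 = 14 —(−1)→ 13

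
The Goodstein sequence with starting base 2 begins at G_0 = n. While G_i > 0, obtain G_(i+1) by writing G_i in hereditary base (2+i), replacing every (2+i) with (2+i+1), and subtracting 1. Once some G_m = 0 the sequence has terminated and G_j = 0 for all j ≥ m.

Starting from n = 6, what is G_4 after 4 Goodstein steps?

46655

base 2: 6 = 2^2 + 2; at 3: 3^3 + 3 = 30; next = 29
base 3: 29 = 3^3 + 2; at 4: 4^4 + 2 = 258; next = 257
base 4: 257 = 4^4 + 1; at 5: 5^5 + 1 = 3126; next = 3125
base 5: 3125 = 5^5; at 6: 6^6 = 46656; next = 46655
base 6: 46655 = 5·6^5 + 5·6^4 + 5·6^3 + 5·6^2 + 5·6 + 5; at 7: 5·7^5 + 5·7^4 + 5·7^3 + 5·7^2 + 5·7 + 5 = 98040; next = 98039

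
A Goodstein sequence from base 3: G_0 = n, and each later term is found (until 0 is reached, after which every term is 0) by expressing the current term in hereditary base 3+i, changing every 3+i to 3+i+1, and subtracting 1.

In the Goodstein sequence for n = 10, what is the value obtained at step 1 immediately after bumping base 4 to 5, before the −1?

25

G_0=10  [base 3] 3^2 + 1  →[3↦4]→  4^2 + 1 = 17  −1 ⇒ G_1=16
G_1=16  [base 4] 4^2  →[4↦5]→  5^2 = 25  −1 ⇒ G_2=24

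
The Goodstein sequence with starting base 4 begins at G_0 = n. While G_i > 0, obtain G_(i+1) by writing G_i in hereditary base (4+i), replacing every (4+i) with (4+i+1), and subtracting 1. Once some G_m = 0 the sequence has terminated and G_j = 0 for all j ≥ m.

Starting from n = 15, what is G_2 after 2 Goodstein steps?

G_0 = 15. HB_4(15) = 3·4 + 3. Bump = 18. G_1 = 17.
G_1 = 17. HB_5(17) = 3·5 + 2. Bump = 20. G_2 = 19.
G_2 = 19. HB_6(19) = 3·6 + 1. Bump = 22. G_3 = 21.

19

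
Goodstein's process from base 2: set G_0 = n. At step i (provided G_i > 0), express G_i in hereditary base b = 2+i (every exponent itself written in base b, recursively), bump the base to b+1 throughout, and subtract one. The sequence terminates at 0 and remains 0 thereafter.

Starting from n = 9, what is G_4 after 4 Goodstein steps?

(0) 9|_2 = 2^(2 + 1) + 1 ↦ 3^(3 + 1) + 1|_3 = 82 ⇒ 81
(1) 81|_3 = 3^(3 + 1) ↦ 4^(4 + 1)|_4 = 1024 ⇒ 1023
(2) 1023|_4 = 3·4^4 + 3·4^3 + 3·4^2 + 3·4 + 3 ↦ 3·5^5 + 3·5^3 + 3·5^2 + 3·5 + 3|_5 = 9843 ⇒ 9842
(3) 9842|_5 = 3·5^5 + 3·5^3 + 3·5^2 + 3·5 + 2 ↦ 3·6^6 + 3·6^3 + 3·6^2 + 3·6 + 2|_6 = 140744 ⇒ 140743

140743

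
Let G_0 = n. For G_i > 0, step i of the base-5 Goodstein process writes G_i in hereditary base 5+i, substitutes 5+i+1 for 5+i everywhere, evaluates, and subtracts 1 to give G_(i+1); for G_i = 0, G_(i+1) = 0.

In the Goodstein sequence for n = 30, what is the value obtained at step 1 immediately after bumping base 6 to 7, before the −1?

54

G_0 = 30. HB_5(30) = 5^2 + 5. Bump = 42. G_1 = 41.
G_1 = 41. HB_6(41) = 6^2 + 5. Bump = 54. G_2 = 53.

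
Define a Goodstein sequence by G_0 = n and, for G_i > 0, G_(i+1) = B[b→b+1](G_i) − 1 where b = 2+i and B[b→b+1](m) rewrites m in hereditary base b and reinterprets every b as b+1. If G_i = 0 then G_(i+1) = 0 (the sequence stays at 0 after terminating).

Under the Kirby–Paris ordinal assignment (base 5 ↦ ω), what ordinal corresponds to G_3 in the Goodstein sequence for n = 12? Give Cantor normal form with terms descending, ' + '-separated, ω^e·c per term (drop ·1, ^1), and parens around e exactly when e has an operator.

base 2: 12 = 2^(2 + 1) + 2^2; at 3: 3^(3 + 1) + 3^3 = 108; next = 107
base 3: 107 = 3^(3 + 1) + 2·3^2 + 2·3 + 2; at 4: 4^(4 + 1) + 2·4^2 + 2·4 + 2 = 1066; next = 1065
base 4: 1065 = 4^(4 + 1) + 2·4^2 + 2·4 + 1; at 5: 5^(5 + 1) + 2·5^2 + 2·5 + 1 = 15686; next = 15685
base 5: 15685 = 5^(5 + 1) + 2·5^2 + 2·5; at 6: 6^(6 + 1) + 2·6^2 + 2·6 = 280020; next = 280019

ω^(ω + 1) + ω^2·2 + ω·2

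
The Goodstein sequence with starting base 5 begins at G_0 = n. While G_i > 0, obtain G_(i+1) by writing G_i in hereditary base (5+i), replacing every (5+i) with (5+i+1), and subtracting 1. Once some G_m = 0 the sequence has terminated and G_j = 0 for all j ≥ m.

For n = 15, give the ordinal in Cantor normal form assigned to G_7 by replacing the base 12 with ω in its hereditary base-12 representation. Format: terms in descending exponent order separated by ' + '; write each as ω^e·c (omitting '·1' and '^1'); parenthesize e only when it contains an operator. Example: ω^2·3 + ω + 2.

ω + 11

15 —HB5→ 3·5 —bump→ 3·6 = 18 —(−1)→ 17
17 —HB6→ 2·6 + 5 —bump→ 2·7 + 5 = 19 —(−1)→ 18
18 —HB7→ 2·7 + 4 —bump→ 2·8 + 4 = 20 —(−1)→ 19
19 —HB8→ 2·8 + 3 —bump→ 2·9 + 3 = 21 —(−1)→ 20
20 —HB9→ 2·9 + 2 —bump→ 2·10 + 2 = 22 —(−1)→ 21
21 —HB10→ 2·10 + 1 —bump→ 2·11 + 1 = 23 —(−1)→ 22
22 —HB11→ 2·11 —bump→ 2·12 = 24 —(−1)→ 23
23 —HB12→ 12 + 11 —bump→ 13 + 11 = 24 —(−1)→ 23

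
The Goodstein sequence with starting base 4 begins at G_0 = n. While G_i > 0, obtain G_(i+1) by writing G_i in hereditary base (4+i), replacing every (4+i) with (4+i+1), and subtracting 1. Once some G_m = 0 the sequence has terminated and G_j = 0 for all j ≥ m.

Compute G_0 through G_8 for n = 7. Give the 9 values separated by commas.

step 0: 7 = 4 + 3; sub 5 for 4: 5 + 3; = 8; G_1 = 8−1 = 7
step 1: 7 = 5 + 2; sub 6 for 5: 6 + 2; = 8; G_2 = 8−1 = 7
step 2: 7 = 6 + 1; sub 7 for 6: 7 + 1; = 8; G_3 = 8−1 = 7
step 3: 7 = 7; sub 8 for 7: 8; = 8; G_4 = 8−1 = 7
step 4: 7 = 7; sub 9 for 8: 7; = 7; G_5 = 7−1 = 6
step 5: 6 = 6; sub 10 for 9: 6; = 6; G_6 = 6−1 = 5
step 6: 5 = 5; sub 11 for 10: 5; = 5; G_7 = 5−1 = 4
step 7: 4 = 4; sub 12 for 11: 4; = 4; G_8 = 4−1 = 3

7, 7, 7, 7, 7, 6, 5, 4, 3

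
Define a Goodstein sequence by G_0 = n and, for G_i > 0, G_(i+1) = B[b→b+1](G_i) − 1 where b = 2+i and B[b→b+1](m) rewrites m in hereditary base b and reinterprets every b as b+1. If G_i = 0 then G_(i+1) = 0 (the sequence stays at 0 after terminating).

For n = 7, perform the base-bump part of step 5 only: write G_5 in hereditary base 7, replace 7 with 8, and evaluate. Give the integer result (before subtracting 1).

16777216

G_0 = 7. HB_2(7) = 2^2 + 2 + 1. Bump = 31. G_1 = 30.
G_1 = 30. HB_3(30) = 3^3 + 3. Bump = 260. G_2 = 259.
G_2 = 259. HB_4(259) = 4^4 + 3. Bump = 3128. G_3 = 3127.
G_3 = 3127. HB_5(3127) = 5^5 + 2. Bump = 46658. G_4 = 46657.
G_4 = 46657. HB_6(46657) = 6^6 + 1. Bump = 823544. G_5 = 823543.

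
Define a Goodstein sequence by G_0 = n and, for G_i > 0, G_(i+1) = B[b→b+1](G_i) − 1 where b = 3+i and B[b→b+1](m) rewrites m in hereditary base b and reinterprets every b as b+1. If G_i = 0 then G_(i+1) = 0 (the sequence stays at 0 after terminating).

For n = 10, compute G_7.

39

i=0: 10 = 3^2 + 1 (b=3); 3→4: 4^2 + 1 = 17; 17−1 = 16
i=1: 16 = 4^2 (b=4); 4→5: 5^2 = 25; 25−1 = 24
i=2: 24 = 4·5 + 4 (b=5); 5→6: 4·6 + 4 = 28; 28−1 = 27
i=3: 27 = 4·6 + 3 (b=6); 6→7: 4·7 + 3 = 31; 31−1 = 30
i=4: 30 = 4·7 + 2 (b=7); 7→8: 4·8 + 2 = 34; 34−1 = 33
i=5: 33 = 4·8 + 1 (b=8); 8→9: 4·9 + 1 = 37; 37−1 = 36
i=6: 36 = 4·9 (b=9); 9→10: 4·10 = 40; 40−1 = 39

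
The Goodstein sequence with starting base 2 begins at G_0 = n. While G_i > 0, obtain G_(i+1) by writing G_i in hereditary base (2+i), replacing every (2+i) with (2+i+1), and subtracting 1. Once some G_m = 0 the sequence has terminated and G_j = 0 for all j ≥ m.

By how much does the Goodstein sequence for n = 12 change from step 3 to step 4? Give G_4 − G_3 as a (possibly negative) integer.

[0] 12 ≡ 2^(2 + 1) + 2^2 (base 2). Lift 3: 108. −1: 107.
[1] 107 ≡ 3^(3 + 1) + 2·3^2 + 2·3 + 2 (base 3). Lift 4: 1066. −1: 1065.
[2] 1065 ≡ 4^(4 + 1) + 2·4^2 + 2·4 + 1 (base 4). Lift 5: 15686. −1: 15685.
[3] 15685 ≡ 5^(5 + 1) + 2·5^2 + 2·5 (base 5). Lift 6: 280020. −1: 280019.

264334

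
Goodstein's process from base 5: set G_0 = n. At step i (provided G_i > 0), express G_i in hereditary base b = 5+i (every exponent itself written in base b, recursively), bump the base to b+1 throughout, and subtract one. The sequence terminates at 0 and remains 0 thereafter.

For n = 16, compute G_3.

21

step 0: 16 = 3·5 + 1; sub 6 for 5: 3·6 + 1; = 19; G_1 = 19−1 = 18
step 1: 18 = 3·6; sub 7 for 6: 3·7; = 21; G_2 = 21−1 = 20
step 2: 20 = 2·7 + 6; sub 8 for 7: 2·8 + 6; = 22; G_3 = 22−1 = 21
step 3: 21 = 2·8 + 5; sub 9 for 8: 2·9 + 5; = 23; G_4 = 23−1 = 22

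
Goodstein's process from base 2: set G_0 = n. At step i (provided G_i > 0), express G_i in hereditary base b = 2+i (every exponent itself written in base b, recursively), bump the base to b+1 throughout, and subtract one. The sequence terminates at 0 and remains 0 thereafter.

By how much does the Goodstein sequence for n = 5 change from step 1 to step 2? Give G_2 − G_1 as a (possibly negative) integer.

[0] 5 ≡ 2^2 + 1 (base 2). Lift 3: 28. −1: 27.
[1] 27 ≡ 3^3 (base 3). Lift 4: 256. −1: 255.

228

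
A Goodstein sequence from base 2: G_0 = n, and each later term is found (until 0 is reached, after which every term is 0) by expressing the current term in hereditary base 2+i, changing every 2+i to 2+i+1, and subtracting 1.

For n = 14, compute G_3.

(0) 14|_2 = 2^(2 + 1) + 2^2 + 2 ↦ 3^(3 + 1) + 3^3 + 3|_3 = 111 ⇒ 110
(1) 110|_3 = 3^(3 + 1) + 3^3 + 2 ↦ 4^(4 + 1) + 4^4 + 2|_4 = 1282 ⇒ 1281
(2) 1281|_4 = 4^(4 + 1) + 4^4 + 1 ↦ 5^(5 + 1) + 5^5 + 1|_5 = 18751 ⇒ 18750

18750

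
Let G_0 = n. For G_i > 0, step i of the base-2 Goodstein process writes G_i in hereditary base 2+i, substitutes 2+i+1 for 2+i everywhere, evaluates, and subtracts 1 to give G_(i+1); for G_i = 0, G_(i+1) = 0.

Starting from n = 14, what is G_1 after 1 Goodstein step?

(0) 14|_2 = 2^(2 + 1) + 2^2 + 2 ↦ 3^(3 + 1) + 3^3 + 3|_3 = 111 ⇒ 110
(1) 110|_3 = 3^(3 + 1) + 3^3 + 2 ↦ 4^(4 + 1) + 4^4 + 2|_4 = 1282 ⇒ 1281

110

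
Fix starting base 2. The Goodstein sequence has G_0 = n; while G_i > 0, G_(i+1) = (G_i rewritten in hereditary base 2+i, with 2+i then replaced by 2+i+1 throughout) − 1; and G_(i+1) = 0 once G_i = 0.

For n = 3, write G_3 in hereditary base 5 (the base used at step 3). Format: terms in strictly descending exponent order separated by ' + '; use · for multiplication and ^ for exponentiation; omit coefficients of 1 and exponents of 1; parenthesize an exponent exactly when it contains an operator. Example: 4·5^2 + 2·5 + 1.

2

(0) 3|_2 = 2 + 1 ↦ 3 + 1|_3 = 4 ⇒ 3
(1) 3|_3 = 3 ↦ 4|_4 = 4 ⇒ 3
(2) 3|_4 = 3 ↦ 3|_5 = 3 ⇒ 2
(3) 2|_5 = 2 ↦ 2|_6 = 2 ⇒ 1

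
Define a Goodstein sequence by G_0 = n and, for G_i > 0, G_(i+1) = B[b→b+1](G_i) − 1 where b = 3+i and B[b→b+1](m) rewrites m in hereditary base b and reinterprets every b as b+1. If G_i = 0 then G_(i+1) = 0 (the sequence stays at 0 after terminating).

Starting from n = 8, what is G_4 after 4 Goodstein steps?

(0) 8|_3 = 2·3 + 2 ↦ 2·4 + 2|_4 = 10 ⇒ 9
(1) 9|_4 = 2·4 + 1 ↦ 2·5 + 1|_5 = 11 ⇒ 10
(2) 10|_5 = 2·5 ↦ 2·6|_6 = 12 ⇒ 11
(3) 11|_6 = 6 + 5 ↦ 7 + 5|_7 = 12 ⇒ 11
(4) 11|_7 = 7 + 4 ↦ 8 + 4|_8 = 12 ⇒ 11

11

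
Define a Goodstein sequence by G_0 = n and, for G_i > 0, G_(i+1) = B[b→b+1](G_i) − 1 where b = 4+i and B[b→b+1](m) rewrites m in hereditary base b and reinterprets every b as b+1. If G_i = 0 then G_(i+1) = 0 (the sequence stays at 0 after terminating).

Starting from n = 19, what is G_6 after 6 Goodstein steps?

75

i=0: 19 = 4^2 + 3 (b=4); 4→5: 5^2 + 3 = 28; 28−1 = 27
i=1: 27 = 5^2 + 2 (b=5); 5→6: 6^2 + 2 = 38; 38−1 = 37
i=2: 37 = 6^2 + 1 (b=6); 6→7: 7^2 + 1 = 50; 50−1 = 49
i=3: 49 = 7^2 (b=7); 7→8: 8^2 = 64; 64−1 = 63
i=4: 63 = 7·8 + 7 (b=8); 8→9: 7·9 + 7 = 70; 70−1 = 69
i=5: 69 = 7·9 + 6 (b=9); 9→10: 7·10 + 6 = 76; 76−1 = 75
i=6: 75 = 7·10 + 5 (b=10); 10→11: 7·11 + 5 = 82; 82−1 = 81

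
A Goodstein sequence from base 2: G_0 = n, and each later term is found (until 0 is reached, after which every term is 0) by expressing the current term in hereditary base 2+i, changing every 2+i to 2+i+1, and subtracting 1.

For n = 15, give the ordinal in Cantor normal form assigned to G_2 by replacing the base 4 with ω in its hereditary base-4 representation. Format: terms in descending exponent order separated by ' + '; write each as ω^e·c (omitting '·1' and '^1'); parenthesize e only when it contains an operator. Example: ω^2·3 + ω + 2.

ω^(ω + 1) + ω^ω + 3

G_0=15  [base 2] 2^(2 + 1) + 2^2 + 2 + 1  →[2↦3]→  3^(3 + 1) + 3^3 + 3 + 1 = 112  −1 ⇒ G_1=111
G_1=111  [base 3] 3^(3 + 1) + 3^3 + 3  →[3↦4]→  4^(4 + 1) + 4^4 + 4 = 1284  −1 ⇒ G_2=1283
G_2=1283  [base 4] 4^(4 + 1) + 4^4 + 3  →[4↦5]→  5^(5 + 1) + 5^5 + 3 = 18753  −1 ⇒ G_3=18752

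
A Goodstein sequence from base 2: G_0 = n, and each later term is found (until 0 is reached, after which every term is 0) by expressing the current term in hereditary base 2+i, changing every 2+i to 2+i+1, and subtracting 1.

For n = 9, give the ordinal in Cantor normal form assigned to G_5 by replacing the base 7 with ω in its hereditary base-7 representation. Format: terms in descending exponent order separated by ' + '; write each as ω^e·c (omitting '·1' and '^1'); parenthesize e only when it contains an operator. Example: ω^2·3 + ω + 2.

ω^ω·3 + ω^3·3 + ω^2·3 + ω·3

(0) 9|_2 = 2^(2 + 1) + 1 ↦ 3^(3 + 1) + 1|_3 = 82 ⇒ 81
(1) 81|_3 = 3^(3 + 1) ↦ 4^(4 + 1)|_4 = 1024 ⇒ 1023
(2) 1023|_4 = 3·4^4 + 3·4^3 + 3·4^2 + 3·4 + 3 ↦ 3·5^5 + 3·5^3 + 3·5^2 + 3·5 + 3|_5 = 9843 ⇒ 9842
(3) 9842|_5 = 3·5^5 + 3·5^3 + 3·5^2 + 3·5 + 2 ↦ 3·6^6 + 3·6^3 + 3·6^2 + 3·6 + 2|_6 = 140744 ⇒ 140743
(4) 140743|_6 = 3·6^6 + 3·6^3 + 3·6^2 + 3·6 + 1 ↦ 3·7^7 + 3·7^3 + 3·7^2 + 3·7 + 1|_7 = 2471827 ⇒ 2471826
(5) 2471826|_7 = 3·7^7 + 3·7^3 + 3·7^2 + 3·7 ↦ 3·8^8 + 3·8^3 + 3·8^2 + 3·8|_8 = 50333400 ⇒ 50333399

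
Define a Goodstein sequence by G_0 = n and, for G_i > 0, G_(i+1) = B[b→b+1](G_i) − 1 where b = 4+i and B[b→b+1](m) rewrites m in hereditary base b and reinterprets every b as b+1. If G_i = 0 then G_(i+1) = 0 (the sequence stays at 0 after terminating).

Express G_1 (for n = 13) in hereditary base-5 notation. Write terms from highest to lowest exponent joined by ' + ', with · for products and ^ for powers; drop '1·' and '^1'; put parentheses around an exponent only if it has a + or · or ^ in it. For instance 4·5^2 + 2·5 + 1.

3·5

step 0: 13 = 3·4 + 1; sub 5 for 4: 3·5 + 1; = 16; G_1 = 16−1 = 15
step 1: 15 = 3·5; sub 6 for 5: 3·6; = 18; G_2 = 18−1 = 17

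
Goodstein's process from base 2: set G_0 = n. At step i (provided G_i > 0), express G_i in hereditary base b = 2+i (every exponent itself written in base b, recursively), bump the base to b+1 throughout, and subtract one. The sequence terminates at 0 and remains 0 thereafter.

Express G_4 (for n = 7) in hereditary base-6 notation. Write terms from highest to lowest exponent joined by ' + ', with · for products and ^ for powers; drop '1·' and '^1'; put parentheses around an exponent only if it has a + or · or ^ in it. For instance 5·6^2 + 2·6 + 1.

6^6 + 1

(0) 7|_2 = 2^2 + 2 + 1 ↦ 3^3 + 3 + 1|_3 = 31 ⇒ 30
(1) 30|_3 = 3^3 + 3 ↦ 4^4 + 4|_4 = 260 ⇒ 259
(2) 259|_4 = 4^4 + 3 ↦ 5^5 + 3|_5 = 3128 ⇒ 3127
(3) 3127|_5 = 5^5 + 2 ↦ 6^6 + 2|_6 = 46658 ⇒ 46657
(4) 46657|_6 = 6^6 + 1 ↦ 7^7 + 1|_7 = 823544 ⇒ 823543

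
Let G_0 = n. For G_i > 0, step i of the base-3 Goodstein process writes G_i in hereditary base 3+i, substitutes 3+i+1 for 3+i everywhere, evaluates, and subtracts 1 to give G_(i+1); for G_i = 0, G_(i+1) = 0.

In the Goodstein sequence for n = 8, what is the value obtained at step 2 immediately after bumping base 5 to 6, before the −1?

12

step 0: 8 = 2·3 + 2; sub 4 for 3: 2·4 + 2; = 10; G_1 = 10−1 = 9
step 1: 9 = 2·4 + 1; sub 5 for 4: 2·5 + 1; = 11; G_2 = 11−1 = 10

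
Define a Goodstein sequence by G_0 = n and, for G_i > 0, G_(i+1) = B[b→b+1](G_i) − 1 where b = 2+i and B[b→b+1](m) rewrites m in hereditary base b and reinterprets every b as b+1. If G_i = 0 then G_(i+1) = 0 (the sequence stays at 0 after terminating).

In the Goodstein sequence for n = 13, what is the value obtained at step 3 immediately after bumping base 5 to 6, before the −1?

13 —HB2→ 2^(2 + 1) + 2^2 + 1 —bump→ 3^(3 + 1) + 3^3 + 1 = 109 —(−1)→ 108
108 —HB3→ 3^(3 + 1) + 3^3 —bump→ 4^(4 + 1) + 4^4 = 1280 —(−1)→ 1279
1279 —HB4→ 4^(4 + 1) + 3·4^3 + 3·4^2 + 3·4 + 3 —bump→ 5^(5 + 1) + 3·5^3 + 3·5^2 + 3·5 + 3 = 16093 —(−1)→ 16092

280712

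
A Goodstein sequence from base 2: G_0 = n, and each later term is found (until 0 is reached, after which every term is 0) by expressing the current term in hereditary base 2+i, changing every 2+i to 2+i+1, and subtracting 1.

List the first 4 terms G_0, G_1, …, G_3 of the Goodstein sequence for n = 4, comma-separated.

[0] 4 ≡ 2^2 (base 2). Lift 3: 27. −1: 26.
[1] 26 ≡ 2·3^2 + 2·3 + 2 (base 3). Lift 4: 42. −1: 41.
[2] 41 ≡ 2·4^2 + 2·4 + 1 (base 4). Lift 5: 61. −1: 60.

4, 26, 41, 60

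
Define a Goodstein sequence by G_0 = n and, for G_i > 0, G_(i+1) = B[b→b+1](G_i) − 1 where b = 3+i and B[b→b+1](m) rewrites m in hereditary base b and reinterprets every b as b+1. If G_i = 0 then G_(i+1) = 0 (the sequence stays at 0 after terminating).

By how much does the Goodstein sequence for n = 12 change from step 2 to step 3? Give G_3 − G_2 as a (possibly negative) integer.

G_0=12  [base 3] 3^2 + 3  →[3↦4]→  4^2 + 4 = 20  −1 ⇒ G_1=19
G_1=19  [base 4] 4^2 + 3  →[4↦5]→  5^2 + 3 = 28  −1 ⇒ G_2=27
G_2=27  [base 5] 5^2 + 2  →[5↦6]→  6^2 + 2 = 38  −1 ⇒ G_3=37

10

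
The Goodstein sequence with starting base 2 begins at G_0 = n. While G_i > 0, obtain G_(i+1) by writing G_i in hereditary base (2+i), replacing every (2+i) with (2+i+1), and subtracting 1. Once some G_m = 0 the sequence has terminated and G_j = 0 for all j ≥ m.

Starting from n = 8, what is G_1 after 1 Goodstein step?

base 2: 8 = 2^(2 + 1); at 3: 3^(3 + 1) = 81; next = 80
base 3: 80 = 2·3^3 + 2·3^2 + 2·3 + 2; at 4: 2·4^4 + 2·4^2 + 2·4 + 2 = 554; next = 553

80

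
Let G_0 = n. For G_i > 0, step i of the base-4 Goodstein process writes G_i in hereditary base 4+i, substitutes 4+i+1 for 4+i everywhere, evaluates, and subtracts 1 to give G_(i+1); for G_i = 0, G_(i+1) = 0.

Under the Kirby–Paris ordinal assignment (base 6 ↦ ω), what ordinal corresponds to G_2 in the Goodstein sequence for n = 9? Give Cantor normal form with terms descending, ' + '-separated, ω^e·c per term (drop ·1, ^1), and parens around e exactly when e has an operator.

ω + 5

base 4: 9 = 2·4 + 1; at 5: 2·5 + 1 = 11; next = 10
base 5: 10 = 2·5; at 6: 2·6 = 12; next = 11
base 6: 11 = 6 + 5; at 7: 7 + 5 = 12; next = 11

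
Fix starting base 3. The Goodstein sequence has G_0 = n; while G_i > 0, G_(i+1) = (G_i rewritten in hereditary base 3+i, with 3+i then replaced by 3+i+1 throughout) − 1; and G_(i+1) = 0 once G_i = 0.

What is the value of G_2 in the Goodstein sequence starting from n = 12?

27

(0) 12|_3 = 3^2 + 3 ↦ 4^2 + 4|_4 = 20 ⇒ 19
(1) 19|_4 = 4^2 + 3 ↦ 5^2 + 3|_5 = 28 ⇒ 27
(2) 27|_5 = 5^2 + 2 ↦ 6^2 + 2|_6 = 38 ⇒ 37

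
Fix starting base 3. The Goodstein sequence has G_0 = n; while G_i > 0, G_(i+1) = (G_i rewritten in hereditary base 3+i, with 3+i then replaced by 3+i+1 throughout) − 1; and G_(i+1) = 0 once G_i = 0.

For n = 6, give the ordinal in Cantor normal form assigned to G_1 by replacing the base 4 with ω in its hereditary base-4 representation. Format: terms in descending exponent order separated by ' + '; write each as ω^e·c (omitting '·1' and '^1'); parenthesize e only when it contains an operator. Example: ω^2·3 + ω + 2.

ω + 3

G_0 = 6. HB_3(6) = 2·3. Bump = 8. G_1 = 7.
G_1 = 7. HB_4(7) = 4 + 3. Bump = 8. G_2 = 7.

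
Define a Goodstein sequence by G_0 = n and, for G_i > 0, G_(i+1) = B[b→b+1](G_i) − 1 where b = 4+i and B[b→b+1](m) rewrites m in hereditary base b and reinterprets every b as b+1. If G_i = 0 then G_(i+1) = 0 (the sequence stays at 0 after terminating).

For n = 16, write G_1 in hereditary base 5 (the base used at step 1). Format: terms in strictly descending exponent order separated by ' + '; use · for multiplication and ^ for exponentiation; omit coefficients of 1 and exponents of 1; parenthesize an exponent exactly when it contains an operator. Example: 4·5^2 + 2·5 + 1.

4·5 + 4

[0] 16 ≡ 4^2 (base 4). Lift 5: 25. −1: 24.
[1] 24 ≡ 4·5 + 4 (base 5). Lift 6: 28. −1: 27.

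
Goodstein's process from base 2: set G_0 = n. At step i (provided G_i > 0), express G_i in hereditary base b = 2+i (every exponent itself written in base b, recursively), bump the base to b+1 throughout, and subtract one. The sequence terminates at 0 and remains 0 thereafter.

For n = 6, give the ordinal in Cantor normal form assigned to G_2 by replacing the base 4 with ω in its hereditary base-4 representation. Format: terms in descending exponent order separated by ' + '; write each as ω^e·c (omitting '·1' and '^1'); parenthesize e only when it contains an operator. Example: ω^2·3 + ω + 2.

i=0: 6 = 2^2 + 2 (b=2); 2→3: 3^3 + 3 = 30; 30−1 = 29
i=1: 29 = 3^3 + 2 (b=3); 3→4: 4^4 + 2 = 258; 258−1 = 257
i=2: 257 = 4^4 + 1 (b=4); 4→5: 5^5 + 1 = 3126; 3126−1 = 3125

ω^ω + 1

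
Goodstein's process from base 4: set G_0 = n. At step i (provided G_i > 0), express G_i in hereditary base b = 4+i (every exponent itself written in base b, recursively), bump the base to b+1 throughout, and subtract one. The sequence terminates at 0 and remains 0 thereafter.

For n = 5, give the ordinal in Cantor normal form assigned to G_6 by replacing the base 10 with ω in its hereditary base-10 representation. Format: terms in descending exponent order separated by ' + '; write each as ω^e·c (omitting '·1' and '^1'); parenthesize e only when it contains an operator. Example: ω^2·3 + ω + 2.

1

G_0=5  [base 4] 4 + 1  →[4↦5]→  5 + 1 = 6  −1 ⇒ G_1=5
G_1=5  [base 5] 5  →[5↦6]→  6 = 6  −1 ⇒ G_2=5
G_2=5  [base 6] 5  →[6↦7]→  5 = 5  −1 ⇒ G_3=4
G_3=4  [base 7] 4  →[7↦8]→  4 = 4  −1 ⇒ G_4=3
G_4=3  [base 8] 3  →[8↦9]→  3 = 3  −1 ⇒ G_5=2
G_5=2  [base 9] 2  →[9↦10]→  2 = 2  −1 ⇒ G_6=1
G_6=1  [base 10] 1  →[10↦11]→  1 = 1  −1 ⇒ G_7=0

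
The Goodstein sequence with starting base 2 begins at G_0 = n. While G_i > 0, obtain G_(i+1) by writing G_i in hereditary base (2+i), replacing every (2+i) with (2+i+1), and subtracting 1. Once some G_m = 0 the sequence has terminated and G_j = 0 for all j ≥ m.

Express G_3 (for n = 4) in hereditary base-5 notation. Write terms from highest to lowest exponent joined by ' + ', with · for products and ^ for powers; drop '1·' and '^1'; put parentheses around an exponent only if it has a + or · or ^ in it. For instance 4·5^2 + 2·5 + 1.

base 2: 4 = 2^2; at 3: 3^3 = 27; next = 26
base 3: 26 = 2·3^2 + 2·3 + 2; at 4: 2·4^2 + 2·4 + 2 = 42; next = 41
base 4: 41 = 2·4^2 + 2·4 + 1; at 5: 2·5^2 + 2·5 + 1 = 61; next = 60
base 5: 60 = 2·5^2 + 2·5; at 6: 2·6^2 + 2·6 = 84; next = 83

2·5^2 + 2·5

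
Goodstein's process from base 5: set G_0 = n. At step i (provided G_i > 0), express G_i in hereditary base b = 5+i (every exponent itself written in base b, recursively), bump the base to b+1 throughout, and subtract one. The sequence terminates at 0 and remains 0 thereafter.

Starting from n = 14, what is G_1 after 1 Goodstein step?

15

(0) 14|_5 = 2·5 + 4 ↦ 2·6 + 4|_6 = 16 ⇒ 15
(1) 15|_6 = 2·6 + 3 ↦ 2·7 + 3|_7 = 17 ⇒ 16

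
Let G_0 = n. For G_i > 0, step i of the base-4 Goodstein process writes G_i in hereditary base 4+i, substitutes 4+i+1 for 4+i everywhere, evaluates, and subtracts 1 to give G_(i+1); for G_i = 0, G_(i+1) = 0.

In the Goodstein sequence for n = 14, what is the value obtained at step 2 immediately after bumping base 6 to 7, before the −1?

21

14 —HB4→ 3·4 + 2 —bump→ 3·5 + 2 = 17 —(−1)→ 16
16 —HB5→ 3·5 + 1 —bump→ 3·6 + 1 = 19 —(−1)→ 18
18 —HB6→ 3·6 —bump→ 3·7 = 21 —(−1)→ 20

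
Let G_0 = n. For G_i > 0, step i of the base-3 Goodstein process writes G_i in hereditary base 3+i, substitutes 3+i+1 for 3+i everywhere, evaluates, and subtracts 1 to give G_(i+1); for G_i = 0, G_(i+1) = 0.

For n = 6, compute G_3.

7

i=0: 6 = 2·3 (b=3); 3→4: 2·4 = 8; 8−1 = 7
i=1: 7 = 4 + 3 (b=4); 4→5: 5 + 3 = 8; 8−1 = 7
i=2: 7 = 5 + 2 (b=5); 5→6: 6 + 2 = 8; 8−1 = 7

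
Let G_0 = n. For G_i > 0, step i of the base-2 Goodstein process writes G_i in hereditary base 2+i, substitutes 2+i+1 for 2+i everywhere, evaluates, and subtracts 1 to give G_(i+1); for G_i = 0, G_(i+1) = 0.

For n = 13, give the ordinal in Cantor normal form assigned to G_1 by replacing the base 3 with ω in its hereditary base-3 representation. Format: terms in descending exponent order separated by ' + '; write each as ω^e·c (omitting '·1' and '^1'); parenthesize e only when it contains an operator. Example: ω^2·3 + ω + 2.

base 2: 13 = 2^(2 + 1) + 2^2 + 1; at 3: 3^(3 + 1) + 3^3 + 1 = 109; next = 108
base 3: 108 = 3^(3 + 1) + 3^3; at 4: 4^(4 + 1) + 4^4 = 1280; next = 1279

ω^(ω + 1) + ω^ω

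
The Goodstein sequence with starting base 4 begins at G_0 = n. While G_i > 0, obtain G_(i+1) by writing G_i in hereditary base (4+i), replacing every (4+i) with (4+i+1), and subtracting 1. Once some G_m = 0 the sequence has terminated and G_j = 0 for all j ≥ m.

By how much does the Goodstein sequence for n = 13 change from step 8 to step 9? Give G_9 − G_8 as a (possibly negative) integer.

i=0: 13 = 3·4 + 1 (b=4); 4→5: 3·5 + 1 = 16; 16−1 = 15
i=1: 15 = 3·5 (b=5); 5→6: 3·6 = 18; 18−1 = 17
i=2: 17 = 2·6 + 5 (b=6); 6→7: 2·7 + 5 = 19; 19−1 = 18
i=3: 18 = 2·7 + 4 (b=7); 7→8: 2·8 + 4 = 20; 20−1 = 19
i=4: 19 = 2·8 + 3 (b=8); 8→9: 2·9 + 3 = 21; 21−1 = 20
i=5: 20 = 2·9 + 2 (b=9); 9→10: 2·10 + 2 = 22; 22−1 = 21
i=6: 21 = 2·10 + 1 (b=10); 10→11: 2·11 + 1 = 23; 23−1 = 22
i=7: 22 = 2·11 (b=11); 11→12: 2·12 = 24; 24−1 = 23
i=8: 23 = 12 + 11 (b=12); 12→13: 13 + 11 = 24; 24−1 = 23

0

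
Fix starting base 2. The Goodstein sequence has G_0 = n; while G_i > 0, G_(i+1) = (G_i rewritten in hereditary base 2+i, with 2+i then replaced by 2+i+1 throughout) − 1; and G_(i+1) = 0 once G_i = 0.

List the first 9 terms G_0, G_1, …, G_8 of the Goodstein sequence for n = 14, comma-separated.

14, 110, 1281, 18750, 326591, 5862840, 134404971, 3487116548, 100000555551

(0) 14|_2 = 2^(2 + 1) + 2^2 + 2 ↦ 3^(3 + 1) + 3^3 + 3|_3 = 111 ⇒ 110
(1) 110|_3 = 3^(3 + 1) + 3^3 + 2 ↦ 4^(4 + 1) + 4^4 + 2|_4 = 1282 ⇒ 1281
(2) 1281|_4 = 4^(4 + 1) + 4^4 + 1 ↦ 5^(5 + 1) + 5^5 + 1|_5 = 18751 ⇒ 18750
(3) 18750|_5 = 5^(5 + 1) + 5^5 ↦ 6^(6 + 1) + 6^6|_6 = 326592 ⇒ 326591
(4) 326591|_6 = 6^(6 + 1) + 5·6^5 + 5·6^4 + 5·6^3 + 5·6^2 + 5·6 + 5 ↦ 7^(7 + 1) + 5·7^5 + 5·7^4 + 5·7^3 + 5·7^2 + 5·7 + 5|_7 = 5862841 ⇒ 5862840
(5) 5862840|_7 = 7^(7 + 1) + 5·7^5 + 5·7^4 + 5·7^3 + 5·7^2 + 5·7 + 4 ↦ 8^(8 + 1) + 5·8^5 + 5·8^4 + 5·8^3 + 5·8^2 + 5·8 + 4|_8 = 134404972 ⇒ 134404971
(6) 134404971|_8 = 8^(8 + 1) + 5·8^5 + 5·8^4 + 5·8^3 + 5·8^2 + 5·8 + 3 ↦ 9^(9 + 1) + 5·9^5 + 5·9^4 + 5·9^3 + 5·9^2 + 5·9 + 3|_9 = 3487116549 ⇒ 3487116548
(7) 3487116548|_9 = 9^(9 + 1) + 5·9^5 + 5·9^4 + 5·9^3 + 5·9^2 + 5·9 + 2 ↦ 10^(10 + 1) + 5·10^5 + 5·10^4 + 5·10^3 + 5·10^2 + 5·10 + 2|_10 = 100000555552 ⇒ 100000555551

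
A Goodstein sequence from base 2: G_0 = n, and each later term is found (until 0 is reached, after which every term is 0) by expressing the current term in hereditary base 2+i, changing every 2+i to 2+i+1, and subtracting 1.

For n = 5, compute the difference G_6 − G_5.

step 0: 5 = 2^2 + 1; sub 3 for 2: 3^3 + 1; = 28; G_1 = 28−1 = 27
step 1: 27 = 3^3; sub 4 for 3: 4^4; = 256; G_2 = 256−1 = 255
step 2: 255 = 3·4^3 + 3·4^2 + 3·4 + 3; sub 5 for 4: 3·5^3 + 3·5^2 + 3·5 + 3; = 468; G_3 = 468−1 = 467
step 3: 467 = 3·5^3 + 3·5^2 + 3·5 + 2; sub 6 for 5: 3·6^3 + 3·6^2 + 3·6 + 2; = 776; G_4 = 776−1 = 775
step 4: 775 = 3·6^3 + 3·6^2 + 3·6 + 1; sub 7 for 6: 3·7^3 + 3·7^2 + 3·7 + 1; = 1198; G_5 = 1198−1 = 1197
step 5: 1197 = 3·7^3 + 3·7^2 + 3·7; sub 8 for 7: 3·8^3 + 3·8^2 + 3·8; = 1752; G_6 = 1752−1 = 1751

554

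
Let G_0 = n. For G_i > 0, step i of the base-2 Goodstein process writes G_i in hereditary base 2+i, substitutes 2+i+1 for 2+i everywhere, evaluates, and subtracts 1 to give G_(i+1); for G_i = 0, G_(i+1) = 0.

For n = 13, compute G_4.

280711

step 0: 13 = 2^(2 + 1) + 2^2 + 1; sub 3 for 2: 3^(3 + 1) + 3^3 + 1; = 109; G_1 = 109−1 = 108
step 1: 108 = 3^(3 + 1) + 3^3; sub 4 for 3: 4^(4 + 1) + 4^4; = 1280; G_2 = 1280−1 = 1279
step 2: 1279 = 4^(4 + 1) + 3·4^3 + 3·4^2 + 3·4 + 3; sub 5 for 4: 5^(5 + 1) + 3·5^3 + 3·5^2 + 3·5 + 3; = 16093; G_3 = 16093−1 = 16092
step 3: 16092 = 5^(5 + 1) + 3·5^3 + 3·5^2 + 3·5 + 2; sub 6 for 5: 6^(6 + 1) + 3·6^3 + 3·6^2 + 3·6 + 2; = 280712; G_4 = 280712−1 = 280711
step 4: 280711 = 6^(6 + 1) + 3·6^3 + 3·6^2 + 3·6 + 1; sub 7 for 6: 7^(7 + 1) + 3·7^3 + 3·7^2 + 3·7 + 1; = 5765999; G_5 = 5765999−1 = 5765998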